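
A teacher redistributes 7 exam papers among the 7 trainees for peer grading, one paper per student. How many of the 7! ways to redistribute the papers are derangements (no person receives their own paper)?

The subfactorial !7 = [7!/e] (nearest integer).
7! = 5040, and 5040/e ≈ 1854.11, so !7 = 1854.

1854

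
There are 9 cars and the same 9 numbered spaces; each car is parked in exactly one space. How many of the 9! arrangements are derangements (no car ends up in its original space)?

133496

!9 = 9! · Σ_{k=0}^{9} (-1)^k/k!
= 9! - 9!/1! + 9!/2! - 9!/3! + 9!/4! - 9!/5! + 9!/6! - 9!/7! + 9!/8! - 9!/9!
= 362880 - 362880 + 181440 - 60480 + 15120 - 3024 + 504 - 72 + 9 - 1
= 133496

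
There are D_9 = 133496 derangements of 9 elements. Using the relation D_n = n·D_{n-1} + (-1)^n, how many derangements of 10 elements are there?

1334961

D_10 = 10·133496 + 1 = 1334961.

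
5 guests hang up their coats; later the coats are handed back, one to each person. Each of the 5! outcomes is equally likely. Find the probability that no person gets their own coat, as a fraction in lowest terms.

Favorable outcomes: !5 = 44.
Total outcomes: 5! = 120.
Probability = 44/120 = 11/30.

11/30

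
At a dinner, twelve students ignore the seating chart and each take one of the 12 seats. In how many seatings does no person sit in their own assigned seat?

The subfactorial !12 = [12!/e] (nearest integer).
12! = 479001600, and 479001600/e ≈ 176214840.93, so !12 = 176214841.

176214841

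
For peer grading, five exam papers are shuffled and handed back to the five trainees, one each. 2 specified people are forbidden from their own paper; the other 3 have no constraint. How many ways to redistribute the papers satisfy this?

Inclusion-exclusion on the 2 forbidden self-matches:
Σ_{j=0}^{2} (-1)^j C(2,j)(5-j)!
= C(2,0)·5! - C(2,1)·4! + C(2,2)·3!
= 120 - 48 + 6
= 78

78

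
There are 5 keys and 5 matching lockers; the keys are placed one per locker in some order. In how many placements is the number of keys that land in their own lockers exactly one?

Pick the single fixed position: C(5,1) = 5 ways.
The remaining 4 must be deranged: !4 = 9.
Total: 5 × 9 = 45.

45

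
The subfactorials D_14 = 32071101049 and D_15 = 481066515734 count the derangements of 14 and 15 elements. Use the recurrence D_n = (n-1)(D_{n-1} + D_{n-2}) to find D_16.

7697064251745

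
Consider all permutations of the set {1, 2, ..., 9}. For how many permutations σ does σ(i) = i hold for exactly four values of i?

Choose which 4 of the 9 are fixed: C(9,4) = 126.
The other 5 form a derangement: !5 = 44.
Total: 126 × 44 = 5544.

5544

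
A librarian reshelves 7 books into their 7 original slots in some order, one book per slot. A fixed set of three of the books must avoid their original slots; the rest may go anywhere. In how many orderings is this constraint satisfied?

3216

Let A_j be the event that the j-th constrained one is fixed. By inclusion-exclusion over the 3 events:
Σ_{j=0}^{3} (-1)^j C(3,j)(7-j)!
= C(3,0)·7! - C(3,1)·6! + C(3,2)·5! - C(3,3)·4!
= 5040 - 2160 + 360 - 24
= 3216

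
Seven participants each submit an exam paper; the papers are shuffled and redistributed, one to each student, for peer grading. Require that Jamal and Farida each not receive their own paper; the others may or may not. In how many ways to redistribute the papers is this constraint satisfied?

Inclusion-exclusion on the 2 forbidden self-matches:
Σ_{j=0}^{2} (-1)^j C(2,j)(7-j)!
= C(2,0)·7! - C(2,1)·6! + C(2,2)·5!
= 5040 - 1440 + 120
= 3720

3720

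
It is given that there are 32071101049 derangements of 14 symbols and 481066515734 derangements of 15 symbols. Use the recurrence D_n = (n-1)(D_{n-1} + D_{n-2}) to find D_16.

D_16 = (16-1)·(D_15 + D_14) = 15·(481066515734 + 32071101049) = 15·513137616783 = 7697064251745.

7697064251745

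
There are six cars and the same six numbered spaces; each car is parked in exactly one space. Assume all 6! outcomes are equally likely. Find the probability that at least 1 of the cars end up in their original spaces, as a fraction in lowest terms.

91/144

Favorable outcomes: Σ_{i≥1} C(6,i)·!(6-i) = 6·44 + 15·9 + 20·2 + 15·1 + 6·0 + 1·1 = 455.
Total outcomes: 6! = 720.
Probability = 455/720 = 91/144.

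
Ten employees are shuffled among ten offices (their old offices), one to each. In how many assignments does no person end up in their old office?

1334961

The number of derangements of 10 is !10 = Σ_{k=0}^{10} (-1)^k·10!/k!
= 10! - 10!/1! + 10!/2! - 10!/3! + 10!/4! - 10!/5! + 10!/6! - 10!/7! + 10!/8! - 10!/9! + 10!/10!
= 3628800 - 3628800 + 1814400 - 604800 + 151200 - 30240 + 5040 - 720 + 90 - 10 + 1
= 1334961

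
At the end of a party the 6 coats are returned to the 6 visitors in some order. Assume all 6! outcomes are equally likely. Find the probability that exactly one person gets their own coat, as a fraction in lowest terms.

11/30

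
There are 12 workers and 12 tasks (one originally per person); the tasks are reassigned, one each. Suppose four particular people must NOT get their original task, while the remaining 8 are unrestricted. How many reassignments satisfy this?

339696000

Inclusion-exclusion on the 4 forbidden self-matches:
Σ_{j=0}^{4} (-1)^j C(4,j)(12-j)!
= C(4,0)·12! - C(4,1)·11! + C(4,2)·10! - C(4,3)·9! + C(4,4)·8!
= 479001600 - 159667200 + 21772800 - 1451520 + 40320
= 339696000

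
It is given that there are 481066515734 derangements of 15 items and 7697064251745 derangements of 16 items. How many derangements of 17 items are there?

!17 = (17-1)·(!16 + !15) = 16·(7697064251745 + 481066515734) = 16·8178130767479 = 130850092279664.

130850092279664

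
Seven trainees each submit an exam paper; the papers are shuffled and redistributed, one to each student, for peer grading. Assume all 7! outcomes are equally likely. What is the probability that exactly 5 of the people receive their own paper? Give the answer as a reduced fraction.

1/240

Favorable outcomes: C(7,5)·!2 = 21·1 = 21.
Total outcomes: 7! = 5040.
Probability = 21/5040 = 1/240.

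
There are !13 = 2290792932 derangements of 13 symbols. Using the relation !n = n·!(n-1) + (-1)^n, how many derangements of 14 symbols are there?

32071101049

!14 = 14·2290792932 + 1 = 32071101049.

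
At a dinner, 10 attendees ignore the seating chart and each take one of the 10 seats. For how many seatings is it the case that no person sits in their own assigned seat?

By inclusion-exclusion, !10 = Σ (-1)^k · 10!/k! for k=0..10
= 10! - 10!/1! + 10!/2! - 10!/3! + 10!/4! - 10!/5! + 10!/6! - 10!/7! + 10!/8! - 10!/9! + 10!/10!
= 3628800 - 3628800 + 1814400 - 604800 + 151200 - 30240 + 5040 - 720 + 90 - 10 + 1
= 1334961

1334961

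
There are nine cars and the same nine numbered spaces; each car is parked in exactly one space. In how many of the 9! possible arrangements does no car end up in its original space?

133496

!9 is the nearest integer to 9!/e.
9! = 362880, and 362880/e ≈ 133496.09, so !9 = 133496.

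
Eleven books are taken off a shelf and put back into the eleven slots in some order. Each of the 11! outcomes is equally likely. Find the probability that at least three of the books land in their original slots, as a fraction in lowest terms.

Favorable outcomes: Σ_{i≥3} C(11,i)·!(11-i) = 165·14833 + 330·1854 + 462·265 + 462·44 + 330·9 + 165·2 + 55·1 + 11·0 + 1·1 = 3205379.
Total outcomes: 11! = 39916800.
Probability = 3205379/39916800 = 3205379/39916800.

3205379/39916800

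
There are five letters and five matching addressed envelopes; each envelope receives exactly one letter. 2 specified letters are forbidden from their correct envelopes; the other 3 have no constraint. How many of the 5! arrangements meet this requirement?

78

Inclusion-exclusion on the 2 forbidden self-matches:
Σ_{j=0}^{2} (-1)^j C(2,j)(5-j)!
= C(2,0)·5! - C(2,1)·4! + C(2,2)·3!
= 120 - 48 + 6
= 78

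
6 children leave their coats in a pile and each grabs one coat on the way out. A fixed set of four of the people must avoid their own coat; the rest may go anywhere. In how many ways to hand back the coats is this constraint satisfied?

Let A_j be the event that the j-th constrained one is fixed. By inclusion-exclusion over the 4 events:
Σ_{j=0}^{4} (-1)^j C(4,j)(6-j)!
= C(4,0)·6! - C(4,1)·5! + C(4,2)·4! - C(4,3)·3! + C(4,4)·2!
= 720 - 480 + 144 - 24 + 2
= 362

362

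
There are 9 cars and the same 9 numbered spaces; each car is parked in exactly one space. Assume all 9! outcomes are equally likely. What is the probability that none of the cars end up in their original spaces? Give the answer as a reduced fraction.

16687/45360

Favorable outcomes: !9 = 133496.
Total outcomes: 9! = 362880.
Probability = 133496/362880 = 16687/45360.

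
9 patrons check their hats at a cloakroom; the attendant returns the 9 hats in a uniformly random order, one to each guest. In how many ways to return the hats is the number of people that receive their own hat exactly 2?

Pick the 2 fixed positions: C(9,2) = 36 ways.
The remaining 7 must be deranged: !7 = 1854.
Total: 36 × 1854 = 66744.

66744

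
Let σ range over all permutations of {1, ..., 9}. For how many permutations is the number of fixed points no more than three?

Sum C(9,i)·!(9-i) for i = 0..3:
  i=0: C(9,0)·!9 = 1·133496 = 133496
  i=1: C(9,1)·!8 = 9·14833 = 133497
  i=2: C(9,2)·!7 = 36·1854 = 66744
  i=3: C(9,3)·!6 = 84·265 = 22260
Total = 355997.

355997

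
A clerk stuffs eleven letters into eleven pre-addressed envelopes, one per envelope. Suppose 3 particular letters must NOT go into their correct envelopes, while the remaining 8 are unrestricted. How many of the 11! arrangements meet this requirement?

30078720

Inclusion-exclusion on the 3 forbidden self-matches:
Σ_{j=0}^{3} (-1)^j C(3,j)(11-j)!
= C(3,0)·11! - C(3,1)·10! + C(3,2)·9! - C(3,3)·8!
= 39916800 - 10886400 + 1088640 - 40320
= 30078720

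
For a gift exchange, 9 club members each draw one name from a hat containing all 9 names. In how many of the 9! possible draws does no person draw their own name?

133496

!9 is the nearest integer to 9!/e.
9! = 362880, and 362880/e ≈ 133496.09, so !9 = 133496.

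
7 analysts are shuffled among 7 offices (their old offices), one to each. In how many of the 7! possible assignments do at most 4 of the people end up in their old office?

# with exactly i fixed is C(7,i)·!(7-i); sum over i=0..4:
  i=0: C(7,0)·!7 = 1·1854 = 1854
  i=1: C(7,1)·!6 = 7·265 = 1855
  i=2: C(7,2)·!5 = 21·44 = 924
  i=3: C(7,3)·!4 = 35·9 = 315
  i=4: C(7,4)·!3 = 35·2 = 70
Total = 5018.

5018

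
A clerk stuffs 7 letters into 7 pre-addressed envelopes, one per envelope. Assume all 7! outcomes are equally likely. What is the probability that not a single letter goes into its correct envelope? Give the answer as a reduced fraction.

103/280

Favorable outcomes: !7 = 1854.
Total outcomes: 7! = 5040.
Probability = 1854/5040 = 103/280.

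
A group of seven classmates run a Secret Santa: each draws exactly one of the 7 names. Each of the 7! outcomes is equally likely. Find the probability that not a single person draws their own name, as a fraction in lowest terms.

103/280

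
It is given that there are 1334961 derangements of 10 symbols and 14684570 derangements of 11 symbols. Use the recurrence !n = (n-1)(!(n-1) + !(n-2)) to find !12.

!12 = (12-1)·(!11 + !10) = 11·(14684570 + 1334961) = 11·16019531 = 176214841.

176214841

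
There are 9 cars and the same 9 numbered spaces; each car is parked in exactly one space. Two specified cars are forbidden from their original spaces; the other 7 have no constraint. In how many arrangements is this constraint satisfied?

287280

Let A_j be the event that the j-th constrained one is fixed. By inclusion-exclusion over the 2 events:
Σ_{j=0}^{2} (-1)^j C(2,j)(9-j)!
= C(2,0)·9! - C(2,1)·8! + C(2,2)·7!
= 362880 - 80640 + 5040
= 287280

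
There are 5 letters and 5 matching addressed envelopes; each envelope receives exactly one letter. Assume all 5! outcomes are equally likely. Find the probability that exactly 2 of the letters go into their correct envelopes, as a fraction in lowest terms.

Favorable outcomes: C(5,2)·!3 = 10·2 = 20.
Total outcomes: 5! = 120.
Probability = 20/120 = 1/6.

1/6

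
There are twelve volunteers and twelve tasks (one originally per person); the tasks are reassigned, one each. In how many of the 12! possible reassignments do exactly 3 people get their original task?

Pick the 3 fixed positions: C(12,3) = 220 ways.
The other 9 form a derangement: !9 = 133496.
Total: 220 × 133496 = 29369120.

29369120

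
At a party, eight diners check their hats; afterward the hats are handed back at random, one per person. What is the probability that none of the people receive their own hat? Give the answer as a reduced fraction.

Favorable outcomes: !8 = 14833.
Total outcomes: 8! = 40320.
Probability = 14833/40320 = 2119/5760.

2119/5760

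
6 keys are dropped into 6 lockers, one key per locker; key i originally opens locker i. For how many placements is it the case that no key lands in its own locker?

Use !n = n·!(n-1) + (-1)^n.
!6 = 6·44 + 1 = 265

265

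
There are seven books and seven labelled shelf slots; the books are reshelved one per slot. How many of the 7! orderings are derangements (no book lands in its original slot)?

Recurrence: !7 = 7·!6 + (-1)^7.
!7 = 7·265 - 1 = 1854

1854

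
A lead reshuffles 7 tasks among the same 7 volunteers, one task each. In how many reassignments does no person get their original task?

1854

The number of derangements of 7 is !7 = Σ_{k=0}^{7} (-1)^k·7!/k!
= 7! - 7!/1! + 7!/2! - 7!/3! + 7!/4! - 7!/5! + 7!/6! - 7!/7!
= 5040 - 5040 + 2520 - 840 + 210 - 42 + 7 - 1
= 1854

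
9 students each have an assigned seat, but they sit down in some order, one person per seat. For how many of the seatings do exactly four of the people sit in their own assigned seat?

Choose which 4 of the 9 are fixed: C(9,4) = 126.
The other 5 form a derangement: !5 = 44.
Total: 126 × 44 = 5544.

5544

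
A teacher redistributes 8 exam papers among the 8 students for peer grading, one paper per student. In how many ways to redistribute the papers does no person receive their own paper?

14833

!8 is the nearest integer to 8!/e.
8! = 40320, and 40320/e ≈ 14832.90, so !8 = 14833.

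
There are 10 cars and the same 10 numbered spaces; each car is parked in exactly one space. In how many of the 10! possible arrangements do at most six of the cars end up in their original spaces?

3628514

Sum C(10,i)·!(10-i) for i = 0..6:
  i=0: C(10,0)·!10 = 1·1334961 = 1334961
  i=1: C(10,1)·!9 = 10·133496 = 1334960
  i=2: C(10,2)·!8 = 45·14833 = 667485
  i=3: C(10,3)·!7 = 120·1854 = 222480
  i=4: C(10,4)·!6 = 210·265 = 55650
  i=5: C(10,5)·!5 = 252·44 = 11088
  i=6: C(10,6)·!4 = 210·9 = 1890
Total = 3628514.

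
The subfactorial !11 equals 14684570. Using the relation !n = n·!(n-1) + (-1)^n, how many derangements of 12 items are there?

!12 = 12·14684570 + 1 = 176214841.

176214841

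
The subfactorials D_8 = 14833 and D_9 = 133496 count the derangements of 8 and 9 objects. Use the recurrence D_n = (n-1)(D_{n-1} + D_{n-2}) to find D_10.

1334961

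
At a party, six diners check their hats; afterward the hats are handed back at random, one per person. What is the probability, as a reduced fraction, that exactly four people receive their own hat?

1/48

Favorable outcomes: C(6,4)·!2 = 15·1 = 15.
Total outcomes: 6! = 720.
Probability = 15/720 = 1/48.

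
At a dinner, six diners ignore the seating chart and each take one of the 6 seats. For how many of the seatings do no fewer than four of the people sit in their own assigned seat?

Sum C(6,i)·!(6-i) for i = 4..6:
  i=4: C(6,4)·!2 = 15·1 = 15
  i=5: C(6,5)·!1 = 6·0 = 0
  i=6: C(6,6)·!0 = 1·1 = 1
Total = 16.

16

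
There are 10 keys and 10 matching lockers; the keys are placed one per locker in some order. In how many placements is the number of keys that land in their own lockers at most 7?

Sum C(10,i)·!(10-i) for i = 0..7:
  i=0: C(10,0)·!10 = 1·1334961 = 1334961
  i=1: C(10,1)·!9 = 10·133496 = 1334960
  i=2: C(10,2)·!8 = 45·14833 = 667485
  i=3: C(10,3)·!7 = 120·1854 = 222480
  i=4: C(10,4)·!6 = 210·265 = 55650
  i=5: C(10,5)·!5 = 252·44 = 11088
  i=6: C(10,6)·!4 = 210·9 = 1890
  i=7: C(10,7)·!3 = 120·2 = 240
Total = 3628754.

3628754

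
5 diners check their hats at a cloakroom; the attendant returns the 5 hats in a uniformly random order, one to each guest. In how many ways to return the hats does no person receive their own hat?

By inclusion-exclusion, !5 = Σ (-1)^k · 5!/k! for k=0..5
= 5! - 5!/1! + 5!/2! - 5!/3! + 5!/4! - 5!/5!
= 120 - 120 + 60 - 20 + 5 - 1
= 44

44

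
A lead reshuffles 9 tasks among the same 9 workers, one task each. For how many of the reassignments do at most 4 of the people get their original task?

# with exactly i fixed is C(9,i)·!(9-i); sum over i=0..4:
  i=0: C(9,0)·!9 = 1·133496 = 133496
  i=1: C(9,1)·!8 = 9·14833 = 133497
  i=2: C(9,2)·!7 = 36·1854 = 66744
  i=3: C(9,3)·!6 = 84·265 = 22260
  i=4: C(9,4)·!5 = 126·44 = 5544
Total = 361541.

361541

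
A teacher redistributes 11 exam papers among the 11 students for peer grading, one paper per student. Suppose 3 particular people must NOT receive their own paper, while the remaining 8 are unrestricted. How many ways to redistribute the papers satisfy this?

30078720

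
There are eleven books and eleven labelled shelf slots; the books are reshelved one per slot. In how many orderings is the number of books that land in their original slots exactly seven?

2970

Choose which 7 of the 11 are fixed: C(11,7) = 330.
The other 4 form a derangement: !4 = 9.
Total: 330 × 9 = 2970.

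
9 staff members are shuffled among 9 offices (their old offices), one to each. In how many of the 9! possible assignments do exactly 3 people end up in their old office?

Choose which 3 of the 9 are fixed: C(9,3) = 84.
The remaining 6 must be deranged: !6 = 265.
Total: 84 × 265 = 22260.

22260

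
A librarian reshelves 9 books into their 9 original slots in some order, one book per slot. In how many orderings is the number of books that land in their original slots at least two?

95887

Sum C(9,i)·!(9-i) for i = 2..9:
  i=2: C(9,2)·!7 = 36·1854 = 66744
  i=3: C(9,3)·!6 = 84·265 = 22260
  i=4: C(9,4)·!5 = 126·44 = 5544
  i=5: C(9,5)·!4 = 126·9 = 1134
  i=6: C(9,6)·!3 = 84·2 = 168
  i=7: C(9,7)·!2 = 36·1 = 36
  i=8: C(9,8)·!1 = 9·0 = 0
  i=9: C(9,9)·!0 = 1·1 = 1
Total = 95887.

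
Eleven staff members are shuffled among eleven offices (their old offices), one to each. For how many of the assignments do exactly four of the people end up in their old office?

Pick the 4 fixed positions: C(11,4) = 330 ways.
The other 7 form a derangement: !7 = 1854.
Total: 330 × 1854 = 611820.

611820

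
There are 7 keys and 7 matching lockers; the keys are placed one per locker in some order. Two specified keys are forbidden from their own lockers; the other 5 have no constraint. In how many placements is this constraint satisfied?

3720

Let A_j be the event that the j-th constrained one is fixed. By inclusion-exclusion over the 2 events:
Σ_{j=0}^{2} (-1)^j C(2,j)(7-j)!
= C(2,0)·7! - C(2,1)·6! + C(2,2)·5!
= 5040 - 1440 + 120
= 3720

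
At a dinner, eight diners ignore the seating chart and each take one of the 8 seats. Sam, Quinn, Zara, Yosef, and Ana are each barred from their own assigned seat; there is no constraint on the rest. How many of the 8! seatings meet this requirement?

Let A_j be the event that the j-th constrained one is fixed. By inclusion-exclusion over the 5 events:
Σ_{j=0}^{5} (-1)^j C(5,j)(8-j)!
= C(5,0)·8! - C(5,1)·7! + C(5,2)·6! - C(5,3)·5! + C(5,4)·4! - C(5,5)·3!
= 40320 - 25200 + 7200 - 1200 + 120 - 6
= 21234

21234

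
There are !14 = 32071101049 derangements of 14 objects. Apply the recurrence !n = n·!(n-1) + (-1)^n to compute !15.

!15 = 15·32071101049 - 1 = 481066515734.

481066515734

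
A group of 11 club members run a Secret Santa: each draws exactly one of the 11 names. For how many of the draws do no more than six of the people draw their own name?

# with exactly i fixed is C(11,i)·!(11-i); sum over i=0..6:
  i=0: C(11,0)·!11 = 1·14684570 = 14684570
  i=1: C(11,1)·!10 = 11·1334961 = 14684571
  i=2: C(11,2)·!9 = 55·133496 = 7342280
  i=3: C(11,3)·!8 = 165·14833 = 2447445
  i=4: C(11,4)·!7 = 330·1854 = 611820
  i=5: C(11,5)·!6 = 462·265 = 122430
  i=6: C(11,6)·!5 = 462·44 = 20328
Total = 39913444.

39913444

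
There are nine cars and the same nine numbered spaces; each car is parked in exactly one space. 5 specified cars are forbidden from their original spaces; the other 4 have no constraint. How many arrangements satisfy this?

205056

Let A_j be the event that the j-th constrained one is fixed. By inclusion-exclusion over the 5 events:
Σ_{j=0}^{5} (-1)^j C(5,j)(9-j)!
= C(5,0)·9! - C(5,1)·8! + C(5,2)·7! - C(5,3)·6! + C(5,4)·5! - C(5,5)·4!
= 362880 - 201600 + 50400 - 7200 + 600 - 24
= 205056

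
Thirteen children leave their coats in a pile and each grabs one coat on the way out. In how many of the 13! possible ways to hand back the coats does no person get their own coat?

2290792932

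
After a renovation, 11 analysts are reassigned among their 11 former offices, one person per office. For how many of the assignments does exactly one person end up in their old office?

14684571

Pick the single fixed position: C(11,1) = 11 ways.
The other 10 form a derangement: !10 = 1334961.
Total: 11 × 1334961 = 14684571.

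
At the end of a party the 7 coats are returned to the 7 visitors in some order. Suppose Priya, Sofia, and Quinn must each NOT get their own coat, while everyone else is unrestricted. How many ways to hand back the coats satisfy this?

3216

Inclusion-exclusion on the 3 forbidden self-matches:
Σ_{j=0}^{3} (-1)^j C(3,j)(7-j)!
= C(3,0)·7! - C(3,1)·6! + C(3,2)·5! - C(3,3)·4!
= 5040 - 2160 + 360 - 24
= 3216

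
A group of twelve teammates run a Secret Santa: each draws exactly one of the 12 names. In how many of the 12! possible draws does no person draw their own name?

Use !n = (n-1)(!(n-1) + !(n-2)).
!12 = 11·(14684570 + 1334961) = 11·16019531 = 176214841

176214841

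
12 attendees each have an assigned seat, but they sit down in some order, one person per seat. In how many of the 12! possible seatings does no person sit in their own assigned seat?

176214841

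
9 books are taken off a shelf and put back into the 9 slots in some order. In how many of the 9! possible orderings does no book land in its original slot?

The subfactorial !9 = [9!/e] (nearest integer).
9! = 362880, and 362880/e ≈ 133496.09, so !9 = 133496.

133496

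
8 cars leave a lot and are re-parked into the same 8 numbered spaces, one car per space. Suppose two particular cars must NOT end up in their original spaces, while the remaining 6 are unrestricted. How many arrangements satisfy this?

30960

Let A_j be the event that the j-th constrained one is fixed. By inclusion-exclusion over the 2 events:
Σ_{j=0}^{2} (-1)^j C(2,j)(8-j)!
= C(2,0)·8! - C(2,1)·7! + C(2,2)·6!
= 40320 - 10080 + 720
= 30960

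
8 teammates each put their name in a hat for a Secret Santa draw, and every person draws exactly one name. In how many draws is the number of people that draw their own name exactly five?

112

Choose which 5 of the 8 are fixed: C(8,5) = 56.
The other 3 form a derangement: !3 = 2.
Total: 56 × 2 = 112.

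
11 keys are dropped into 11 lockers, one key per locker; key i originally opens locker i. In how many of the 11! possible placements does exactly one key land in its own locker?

14684571

Choose which one of the 11 is fixed: C(11,1) = 11.
The remaining 10 must be deranged: !10 = 1334961.
Total: 11 × 1334961 = 14684571.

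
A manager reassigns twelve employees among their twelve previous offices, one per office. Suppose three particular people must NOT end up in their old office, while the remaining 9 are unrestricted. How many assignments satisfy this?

369774720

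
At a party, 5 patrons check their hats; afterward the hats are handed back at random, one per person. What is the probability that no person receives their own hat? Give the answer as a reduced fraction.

11/30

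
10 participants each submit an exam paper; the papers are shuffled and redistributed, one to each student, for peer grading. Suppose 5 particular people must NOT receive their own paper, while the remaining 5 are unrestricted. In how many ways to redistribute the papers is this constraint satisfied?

2170680

Let A_j be the event that the j-th constrained one is fixed. By inclusion-exclusion over the 5 events:
Σ_{j=0}^{5} (-1)^j C(5,j)(10-j)!
= C(5,0)·10! - C(5,1)·9! + C(5,2)·8! - C(5,3)·7! + C(5,4)·6! - C(5,5)·5!
= 3628800 - 1814400 + 403200 - 50400 + 3600 - 120
= 2170680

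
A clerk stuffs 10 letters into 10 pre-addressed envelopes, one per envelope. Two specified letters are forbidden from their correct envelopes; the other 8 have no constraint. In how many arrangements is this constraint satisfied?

Let A_j be the event that the j-th constrained one is fixed. By inclusion-exclusion over the 2 events:
Σ_{j=0}^{2} (-1)^j C(2,j)(10-j)!
= C(2,0)·10! - C(2,1)·9! + C(2,2)·8!
= 3628800 - 725760 + 40320
= 2943360

2943360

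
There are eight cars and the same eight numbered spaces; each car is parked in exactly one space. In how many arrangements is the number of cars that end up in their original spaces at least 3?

3235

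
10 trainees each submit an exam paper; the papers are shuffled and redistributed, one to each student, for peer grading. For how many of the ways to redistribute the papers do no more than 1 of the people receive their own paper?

# with exactly i fixed is C(10,i)·!(10-i); sum over i=0..1:
  i=0: C(10,0)·!10 = 1·1334961 = 1334961
  i=1: C(10,1)·!9 = 10·133496 = 1334960
Total = 2669921.

2669921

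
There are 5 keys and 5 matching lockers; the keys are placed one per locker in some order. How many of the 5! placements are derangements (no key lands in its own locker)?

44

Use !n = n·!(n-1) + (-1)^n.
!5 = 5·9 - 1 = 44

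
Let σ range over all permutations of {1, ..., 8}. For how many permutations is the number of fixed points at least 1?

# with exactly i fixed is C(8,i)·!(8-i); sum over i=1..8:
  i=1: C(8,1)·!7 = 8·1854 = 14832
  i=2: C(8,2)·!6 = 28·265 = 7420
  i=3: C(8,3)·!5 = 56·44 = 2464
  i=4: C(8,4)·!4 = 70·9 = 630
  i=5: C(8,5)·!3 = 56·2 = 112
  i=6: C(8,6)·!2 = 28·1 = 28
  i=7: C(8,7)·!1 = 8·0 = 0
  i=8: C(8,8)·!0 = 1·1 = 1
Total = 25487.

25487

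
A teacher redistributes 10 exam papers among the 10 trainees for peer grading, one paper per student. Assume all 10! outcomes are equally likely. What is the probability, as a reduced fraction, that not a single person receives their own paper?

16481/44800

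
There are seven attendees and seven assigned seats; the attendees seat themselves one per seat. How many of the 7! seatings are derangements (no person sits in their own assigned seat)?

1854

Recurrence: !7 = 7·!6 + (-1)^7.
!7 = 7·265 - 1 = 1854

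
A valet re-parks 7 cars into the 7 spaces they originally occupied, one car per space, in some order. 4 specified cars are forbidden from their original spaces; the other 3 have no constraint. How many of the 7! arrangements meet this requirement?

Inclusion-exclusion on the 4 forbidden self-matches:
Σ_{j=0}^{4} (-1)^j C(4,j)(7-j)!
= C(4,0)·7! - C(4,1)·6! + C(4,2)·5! - C(4,3)·4! + C(4,4)·3!
= 5040 - 2880 + 720 - 96 + 6
= 2790

2790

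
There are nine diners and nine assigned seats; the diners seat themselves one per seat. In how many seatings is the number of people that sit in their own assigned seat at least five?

1339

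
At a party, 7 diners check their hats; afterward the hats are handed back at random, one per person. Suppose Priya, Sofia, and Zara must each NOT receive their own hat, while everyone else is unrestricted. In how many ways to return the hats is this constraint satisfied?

Inclusion-exclusion on the 3 forbidden self-matches:
Σ_{j=0}^{3} (-1)^j C(3,j)(7-j)!
= C(3,0)·7! - C(3,1)·6! + C(3,2)·5! - C(3,3)·4!
= 5040 - 2160 + 360 - 24
= 3216

3216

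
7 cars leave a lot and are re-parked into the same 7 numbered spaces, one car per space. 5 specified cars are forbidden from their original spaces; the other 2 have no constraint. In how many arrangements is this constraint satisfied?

2428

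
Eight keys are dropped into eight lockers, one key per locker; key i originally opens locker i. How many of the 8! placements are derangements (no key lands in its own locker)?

14833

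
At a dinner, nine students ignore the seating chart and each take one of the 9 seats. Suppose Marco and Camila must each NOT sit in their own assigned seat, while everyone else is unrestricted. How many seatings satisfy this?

287280

Let A_j be the event that the j-th constrained one is fixed. By inclusion-exclusion over the 2 events:
Σ_{j=0}^{2} (-1)^j C(2,j)(9-j)!
= C(2,0)·9! - C(2,1)·8! + C(2,2)·7!
= 362880 - 80640 + 5040
= 287280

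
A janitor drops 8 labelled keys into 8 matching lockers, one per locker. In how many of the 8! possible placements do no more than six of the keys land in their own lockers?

40319

Sum C(8,i)·!(8-i) for i = 0..6:
  i=0: C(8,0)·!8 = 1·14833 = 14833
  i=1: C(8,1)·!7 = 8·1854 = 14832
  i=2: C(8,2)·!6 = 28·265 = 7420
  i=3: C(8,3)·!5 = 56·44 = 2464
  i=4: C(8,4)·!4 = 70·9 = 630
  i=5: C(8,5)·!3 = 56·2 = 112
  i=6: C(8,6)·!2 = 28·1 = 28
Total = 40319.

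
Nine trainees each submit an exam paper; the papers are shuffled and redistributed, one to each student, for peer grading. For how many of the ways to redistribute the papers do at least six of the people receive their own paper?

# with exactly i fixed is C(9,i)·!(9-i); sum over i=6..9:
  i=6: C(9,6)·!3 = 84·2 = 168
  i=7: C(9,7)·!2 = 36·1 = 36
  i=8: C(9,8)·!1 = 9·0 = 0
  i=9: C(9,9)·!0 = 1·1 = 1
Total = 205.

205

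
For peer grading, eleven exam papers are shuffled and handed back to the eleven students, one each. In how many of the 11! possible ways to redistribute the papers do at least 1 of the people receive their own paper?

25232230

# with exactly i fixed is C(11,i)·!(11-i); sum over i=1..11:
  i=1: C(11,1)·!10 = 11·1334961 = 14684571
  i=2: C(11,2)·!9 = 55·133496 = 7342280
  i=3: C(11,3)·!8 = 165·14833 = 2447445
  i=4: C(11,4)·!7 = 330·1854 = 611820
  i=5: C(11,5)·!6 = 462·265 = 122430
  i=6: C(11,6)·!5 = 462·44 = 20328
  i=7: C(11,7)·!4 = 330·9 = 2970
  i=8: C(11,8)·!3 = 165·2 = 330
  i=9: C(11,9)·!2 = 55·1 = 55
  i=10: C(11,10)·!1 = 11·0 = 0
  i=11: C(11,11)·!0 = 1·1 = 1
Total = 25232230.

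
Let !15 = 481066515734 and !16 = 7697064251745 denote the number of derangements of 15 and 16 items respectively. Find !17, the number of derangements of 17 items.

!17 = (17-1)·(!16 + !15) = 16·(7697064251745 + 481066515734) = 16·8178130767479 = 130850092279664.

130850092279664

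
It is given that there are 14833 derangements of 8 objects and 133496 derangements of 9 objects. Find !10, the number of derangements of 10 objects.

!10 = (10-1)·(!9 + !8) = 9·(133496 + 14833) = 9·148329 = 1334961.

1334961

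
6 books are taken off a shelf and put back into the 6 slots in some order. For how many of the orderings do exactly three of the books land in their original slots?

40

Choose which 3 of the 6 are fixed: C(6,3) = 20.
The remaining 3 must be deranged: !3 = 2.
Total: 20 × 2 = 40.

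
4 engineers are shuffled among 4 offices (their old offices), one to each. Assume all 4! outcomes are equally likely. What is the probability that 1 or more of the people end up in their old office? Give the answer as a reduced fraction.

Favorable outcomes: Σ_{i≥1} C(4,i)·!(4-i) = 4·2 + 6·1 + 4·0 + 1·1 = 15.
Total outcomes: 4! = 24.
Probability = 15/24 = 5/8.

5/8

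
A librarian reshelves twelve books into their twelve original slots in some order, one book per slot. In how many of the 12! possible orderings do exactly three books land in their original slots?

29369120

Choose which 3 of the 12 are fixed: C(12,3) = 220.
The remaining 9 must be deranged: !9 = 133496.
Total: 220 × 133496 = 29369120.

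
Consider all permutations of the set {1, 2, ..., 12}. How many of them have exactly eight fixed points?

4455

Pick the 8 fixed positions: C(12,8) = 495 ways.
The other 4 form a derangement: !4 = 9.
Total: 495 × 9 = 4455.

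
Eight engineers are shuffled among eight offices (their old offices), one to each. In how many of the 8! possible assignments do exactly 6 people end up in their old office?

28

Pick the 6 fixed positions: C(8,6) = 28 ways.
The remaining 2 must be deranged: !2 = 1.
Total: 28 × 1 = 28.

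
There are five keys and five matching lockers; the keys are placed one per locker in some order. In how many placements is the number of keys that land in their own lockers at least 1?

# with exactly i fixed is C(5,i)·!(5-i); sum over i=1..5:
  i=1: C(5,1)·!4 = 5·9 = 45
  i=2: C(5,2)·!3 = 10·2 = 20
  i=3: C(5,3)·!2 = 10·1 = 10
  i=4: C(5,4)·!1 = 5·0 = 0
  i=5: C(5,5)·!0 = 1·1 = 1
Total = 76.

76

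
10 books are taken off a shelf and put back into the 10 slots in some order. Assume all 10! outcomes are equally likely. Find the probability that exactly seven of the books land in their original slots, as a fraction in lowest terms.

Favorable outcomes: C(10,7)·!3 = 120·2 = 240.
Total outcomes: 10! = 3628800.
Probability = 240/3628800 = 1/15120.

1/15120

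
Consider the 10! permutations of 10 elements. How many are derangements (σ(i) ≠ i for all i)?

Use !n = n·!(n-1) + (-1)^n.
!10 = 10·133496 + 1 = 1334961

1334961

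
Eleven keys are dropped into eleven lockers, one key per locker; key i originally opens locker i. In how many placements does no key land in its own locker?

14684570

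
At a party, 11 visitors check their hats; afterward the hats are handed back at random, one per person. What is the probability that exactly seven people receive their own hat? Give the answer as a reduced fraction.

1/13440

Favorable outcomes: C(11,7)·!4 = 330·9 = 2970.
Total outcomes: 11! = 39916800.
Probability = 2970/39916800 = 1/13440.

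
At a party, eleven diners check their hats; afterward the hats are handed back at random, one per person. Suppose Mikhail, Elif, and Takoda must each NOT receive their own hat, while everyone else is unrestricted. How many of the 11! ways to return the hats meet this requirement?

Inclusion-exclusion on the 3 forbidden self-matches:
Σ_{j=0}^{3} (-1)^j C(3,j)(11-j)!
= C(3,0)·11! - C(3,1)·10! + C(3,2)·9! - C(3,3)·8!
= 39916800 - 10886400 + 1088640 - 40320
= 30078720

30078720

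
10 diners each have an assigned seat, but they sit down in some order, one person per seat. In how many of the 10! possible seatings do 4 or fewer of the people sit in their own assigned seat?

3615536

# with exactly i fixed is C(10,i)·!(10-i); sum over i=0..4:
  i=0: C(10,0)·!10 = 1·1334961 = 1334961
  i=1: C(10,1)·!9 = 10·133496 = 1334960
  i=2: C(10,2)·!8 = 45·14833 = 667485
  i=3: C(10,3)·!7 = 120·1854 = 222480
  i=4: C(10,4)·!6 = 210·265 = 55650
Total = 3615536.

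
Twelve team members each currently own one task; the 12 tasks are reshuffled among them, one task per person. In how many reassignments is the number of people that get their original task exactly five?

1468368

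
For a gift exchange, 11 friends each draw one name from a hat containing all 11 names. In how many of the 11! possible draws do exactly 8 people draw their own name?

330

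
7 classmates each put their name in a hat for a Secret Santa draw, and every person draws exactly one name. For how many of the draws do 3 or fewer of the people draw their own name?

4948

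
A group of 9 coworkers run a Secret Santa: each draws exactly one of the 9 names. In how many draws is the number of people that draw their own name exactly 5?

1134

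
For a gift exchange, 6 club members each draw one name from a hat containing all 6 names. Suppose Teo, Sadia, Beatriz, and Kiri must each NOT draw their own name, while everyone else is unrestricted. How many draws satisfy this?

Let A_j be the event that the j-th constrained one is fixed. By inclusion-exclusion over the 4 events:
Σ_{j=0}^{4} (-1)^j C(4,j)(6-j)!
= C(4,0)·6! - C(4,1)·5! + C(4,2)·4! - C(4,3)·3! + C(4,4)·2!
= 720 - 480 + 144 - 24 + 2
= 362

362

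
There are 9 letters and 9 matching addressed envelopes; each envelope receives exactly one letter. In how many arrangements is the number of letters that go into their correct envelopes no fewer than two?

95887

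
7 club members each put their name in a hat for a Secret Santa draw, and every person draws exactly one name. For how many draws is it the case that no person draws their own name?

1854

!7 = 7! · Σ_{k=0}^{7} (-1)^k/k!
= 7! - 7!/1! + 7!/2! - 7!/3! + 7!/4! - 7!/5! + 7!/6! - 7!/7!
= 5040 - 5040 + 2520 - 840 + 210 - 42 + 7 - 1
= 1854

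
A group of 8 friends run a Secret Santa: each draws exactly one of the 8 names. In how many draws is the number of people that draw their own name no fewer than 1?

25487

# with exactly i fixed is C(8,i)·!(8-i); sum over i=1..8:
  i=1: C(8,1)·!7 = 8·1854 = 14832
  i=2: C(8,2)·!6 = 28·265 = 7420
  i=3: C(8,3)·!5 = 56·44 = 2464
  i=4: C(8,4)·!4 = 70·9 = 630
  i=5: C(8,5)·!3 = 56·2 = 112
  i=6: C(8,6)·!2 = 28·1 = 28
  i=7: C(8,7)·!1 = 8·0 = 0
  i=8: C(8,8)·!0 = 1·1 = 1
Total = 25487.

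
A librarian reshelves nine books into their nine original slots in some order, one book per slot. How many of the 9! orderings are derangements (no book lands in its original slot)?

!9 = 9! · Σ_{k=0}^{9} (-1)^k/k!
= 9! - 9!/1! + 9!/2! - 9!/3! + 9!/4! - 9!/5! + 9!/6! - 9!/7! + 9!/8! - 9!/9!
= 362880 - 362880 + 181440 - 60480 + 15120 - 3024 + 504 - 72 + 9 - 1
= 133496

133496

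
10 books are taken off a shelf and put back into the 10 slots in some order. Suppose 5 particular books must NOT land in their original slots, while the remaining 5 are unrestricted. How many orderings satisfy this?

2170680

Inclusion-exclusion on the 5 forbidden self-matches:
Σ_{j=0}^{5} (-1)^j C(5,j)(10-j)!
= C(5,0)·10! - C(5,1)·9! + C(5,2)·8! - C(5,3)·7! + C(5,4)·6! - C(5,5)·5!
= 3628800 - 1814400 + 403200 - 50400 + 3600 - 120
= 2170680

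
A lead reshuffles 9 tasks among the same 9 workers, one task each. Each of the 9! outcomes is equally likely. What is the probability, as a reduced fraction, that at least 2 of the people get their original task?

95887/362880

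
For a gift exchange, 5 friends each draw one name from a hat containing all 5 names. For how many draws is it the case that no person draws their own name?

44

Recurrence: !5 = 5·!4 + (-1)^5.
!5 = 5·9 - 1 = 44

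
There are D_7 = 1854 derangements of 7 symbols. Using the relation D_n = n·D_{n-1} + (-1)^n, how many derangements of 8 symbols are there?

D_8 = 8·1854 + 1 = 14833.

14833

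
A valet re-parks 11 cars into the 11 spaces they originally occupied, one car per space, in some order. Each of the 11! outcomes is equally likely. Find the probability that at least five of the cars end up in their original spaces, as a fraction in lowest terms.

Favorable outcomes: Σ_{i≥5} C(11,i)·!(11-i) = 462·265 + 462·44 + 330·9 + 165·2 + 55·1 + 11·0 + 1·1 = 146114.
Total outcomes: 11! = 39916800.
Probability = 146114/39916800 = 73057/19958400.

73057/19958400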